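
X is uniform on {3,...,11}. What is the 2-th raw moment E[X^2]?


E[X^2] = (1/9) * sum(x^2 for x=3..11)
= 501/9 = 167/3

167/3


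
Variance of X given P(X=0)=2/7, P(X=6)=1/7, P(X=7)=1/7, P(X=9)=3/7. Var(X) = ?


E[X] = 40/7, E[X^2] = 328/7
Var(X) = E[X^2] - (E[X])^2 = 328/7 - (40/7)^2 = 696/49

696/49


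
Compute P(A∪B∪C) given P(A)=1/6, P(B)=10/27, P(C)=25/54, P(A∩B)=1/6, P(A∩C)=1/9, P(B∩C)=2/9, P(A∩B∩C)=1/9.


P(A∪B∪C) = P(A)+P(B)+P(C) - P(AB)-P(AC)-P(BC) + P(ABC)
= 1/6+10/27+25/54 - 1/6-1/9-2/9 + 1/9
= 11/18

11/18


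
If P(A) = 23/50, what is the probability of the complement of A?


P(A') = 1 - P(A) = 1 - 23/50 = 27/50

27/50


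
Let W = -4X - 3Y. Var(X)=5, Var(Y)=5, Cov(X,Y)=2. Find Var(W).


Var(-4X - 3Y) = (-4)^2*Var(X) + (-3)^2*Var(Y) + 2*(-4)*(-3)*Cov(X,Y)
= 16*5 + 9*5 + 24*2
= 80 + 45 + 48 = 173

173


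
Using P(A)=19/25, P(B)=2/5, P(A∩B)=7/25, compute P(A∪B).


P(A∪B) = P(A) + P(B) - P(A∩B)
= 19/25 + 2/5 - 7/25 = 22/25

22/25


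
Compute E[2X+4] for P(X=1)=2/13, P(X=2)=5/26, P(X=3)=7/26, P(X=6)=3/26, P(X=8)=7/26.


E[2X+4] = sum(g(x)*P(x))
= 6*2/13 + 8*5/26 + 10*7/26 + 16*3/26 + 20*7/26
= 161/13

161/13


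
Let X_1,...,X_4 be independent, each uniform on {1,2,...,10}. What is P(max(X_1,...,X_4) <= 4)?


P(max <= 4) = P(all X_i <= 4) = (P(X_1 <= 4))^4
= (4/10)^4 = (2/5)^4 = 16/625

16/625


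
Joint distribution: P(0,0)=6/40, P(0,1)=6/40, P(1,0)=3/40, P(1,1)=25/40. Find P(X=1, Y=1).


Read from table: P(X=1, Y=1) = 25/40 = 5/8

5/8


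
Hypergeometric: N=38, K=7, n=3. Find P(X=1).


P(X=1) = C(7,1)*C(31,2) / C(38,3)
= 7*465 / 8436
= 3255/8436 = 1085/2812

1085/2812


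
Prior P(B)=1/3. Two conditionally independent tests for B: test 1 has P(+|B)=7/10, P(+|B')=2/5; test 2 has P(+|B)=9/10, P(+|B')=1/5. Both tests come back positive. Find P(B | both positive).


After test 1: P(+) = 7/10*1/3 + 2/5*2/3 = 1/2
P(B|+) = (7/30)/(1/2) = 7/15
After test 2 (use post1 as new prior): P(+) = 9/10*7/15 + 1/5*8/15 = 79/150
P(B|+,+) = (21/50)/(79/150) = 63/79

63/79


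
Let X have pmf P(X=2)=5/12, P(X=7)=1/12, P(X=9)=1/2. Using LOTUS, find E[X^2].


E[X^2] = sum(g(x)*P(x))
= 4*5/12 + 49*1/12 + 81*1/2
= 185/4

185/4


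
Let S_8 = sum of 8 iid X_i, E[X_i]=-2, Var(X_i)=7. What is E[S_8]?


E[S_n] = n*E[X_1] = 8*-2 = -16

-16


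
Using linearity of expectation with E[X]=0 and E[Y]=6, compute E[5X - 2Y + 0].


E[5X - 2Y + 0] = 5*E[X] - 2*E[Y] + 0
= (5)*(0) + (-2)*(6) + (0)
= 0 - 12 + 0 = -12

-12


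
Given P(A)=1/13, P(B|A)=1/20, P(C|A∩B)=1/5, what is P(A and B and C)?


P(A∩B∩C) = P(A) * P(B|A) * P(C|A∩B)
= 1/13 * 1/20 * 1/5
= 1/260 * 1/5 = 1/1300

1/1300


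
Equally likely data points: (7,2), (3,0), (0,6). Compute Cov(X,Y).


E[X]=10/3, E[Y]=8/3, E[XY]=14/3
Cov(X,Y) = E[XY] - E[X]E[Y] = 14/3 - 10/3*8/3 = -38/9

-38/9


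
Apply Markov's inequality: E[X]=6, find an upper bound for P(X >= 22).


Markov: P(X >= a) <= E[X]/a
P(X >= 22) <= 6/22 = 3/11

3/11


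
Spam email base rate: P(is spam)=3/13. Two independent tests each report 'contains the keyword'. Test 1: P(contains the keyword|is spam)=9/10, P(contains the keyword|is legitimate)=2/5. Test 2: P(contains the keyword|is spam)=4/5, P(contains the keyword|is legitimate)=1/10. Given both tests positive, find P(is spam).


After test 1: P(+) = 9/10*3/13 + 2/5*10/13 = 67/130
P(B|+) = (27/130)/(67/130) = 27/67
After test 2 (use post1 as new prior): P(+) = 4/5*27/67 + 1/10*40/67 = 128/335
P(B|+,+) = (108/335)/(128/335) = 27/32

27/32


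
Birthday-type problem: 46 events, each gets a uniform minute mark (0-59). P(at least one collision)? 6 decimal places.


P(all different) = prod((60-i)/60 for i=0..45) = 0.000000
P(at least one match) = 1 - 0.000000 = 1.000000

1.000000


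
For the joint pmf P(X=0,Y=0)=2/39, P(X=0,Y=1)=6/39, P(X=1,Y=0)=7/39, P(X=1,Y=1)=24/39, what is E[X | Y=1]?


P(Y=1) = 30/39
E[X|Y=1] = (0*6 + 1*24)/30 = 24/30 = 4/5

4/5


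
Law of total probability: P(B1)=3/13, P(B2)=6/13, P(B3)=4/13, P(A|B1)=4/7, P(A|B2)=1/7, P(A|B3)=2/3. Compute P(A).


P(A) = P(A|B1)P(B1) + P(A|B2)P(B2) + P(A|B3)P(B3)
= 4/7*3/13 + 1/7*6/13 + 2/3*4/13
= 12/91 + 6/91 + 8/39 = 110/273

110/273


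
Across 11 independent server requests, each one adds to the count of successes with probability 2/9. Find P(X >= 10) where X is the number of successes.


P(X>=10) = P(X=10) + P(X=11)
= 78848/31381059609 + 2048/31381059609
= 80896/31381059609

80896/31381059609


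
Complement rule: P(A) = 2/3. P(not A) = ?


P(A') = 1 - P(A) = 1 - 2/3 = 1/3

1/3


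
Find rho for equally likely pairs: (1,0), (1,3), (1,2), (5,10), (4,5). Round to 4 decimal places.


Cov(X,Y) = 5.4000, Var(X) = 3.0400, Var(Y) = 11.6000
rho = Cov/(sqrt(VarX)*sqrt(VarY)) = 0.9093

0.9093


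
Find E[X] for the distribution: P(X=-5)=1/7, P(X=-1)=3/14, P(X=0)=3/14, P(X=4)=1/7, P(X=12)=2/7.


E[X] = sum(x * P(x))
= -5*1/7 - 1*3/14 + 0*3/14 + 4*1/7 + 12*2/7
= 43/14

43/14


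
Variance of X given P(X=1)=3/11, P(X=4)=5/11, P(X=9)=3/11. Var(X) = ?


E[X] = 50/11, E[X^2] = 326/11
Var(X) = E[X^2] - (E[X])^2 = 326/11 - (50/11)^2 = 1086/121

1086/121


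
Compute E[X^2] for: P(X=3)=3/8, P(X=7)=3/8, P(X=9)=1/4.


E[X^2] = sum(x^2 * P(x))
= 9*3/8 + 49*3/8 + 81*1/4
= 42

42


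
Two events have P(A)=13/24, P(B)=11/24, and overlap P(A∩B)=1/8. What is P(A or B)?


P(A∪B) = P(A) + P(B) - P(A∩B)
= 13/24 + 11/24 - 1/8 = 7/8

7/8


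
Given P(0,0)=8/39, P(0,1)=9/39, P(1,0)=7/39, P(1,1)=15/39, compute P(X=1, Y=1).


Read from table: P(X=1, Y=1) = 15/39 = 5/13

5/13


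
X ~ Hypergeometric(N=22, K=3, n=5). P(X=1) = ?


P(X=1) = C(3,1)*C(19,4) / C(22,5)
= 3*3876 / 26334
= 11628/26334 = 34/77

34/77


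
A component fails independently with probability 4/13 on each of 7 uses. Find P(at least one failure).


P(at least one) = 1 - P(none)
P(none) = (1 - 4/13)^7 = (9/13)^7 = 4782969/62748517
P(at least one) = 1 - 4782969/62748517 = 57965548/62748517

57965548/62748517


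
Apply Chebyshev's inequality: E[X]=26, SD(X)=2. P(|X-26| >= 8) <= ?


k = 8/2 = 4
Chebyshev: P(|X-mu| >= k*sigma) <= 1/k^2 = 1/4^2 = 1/16

1/16


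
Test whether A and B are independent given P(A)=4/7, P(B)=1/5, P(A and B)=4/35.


P(A)*P(B) = 4/7*1/5 = 4/35
P(A∩B) = 4/35, which equals P(A)P(B), so independent

Yes, A and B are independent


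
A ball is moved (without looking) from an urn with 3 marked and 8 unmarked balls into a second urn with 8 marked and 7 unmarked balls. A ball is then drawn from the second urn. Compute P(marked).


P(transfer marked) = 3/11; P(transfer unmarked) = 8/11
If marked transferred: Urn II has 9 marked of 16, so P(marked|marked moved) = 9/16
If unmarked transferred: Urn II has 8 marked of 16, so P(marked|unmarked moved) = 1/2
By total probability: P(marked) = 3/11*9/16 + 8/11*1/2 = 91/176

91/176


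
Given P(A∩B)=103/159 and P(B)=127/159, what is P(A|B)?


P(A|B) = P(A∩B)/P(B) = (103/159)/(127/159) = 103/127

103/127


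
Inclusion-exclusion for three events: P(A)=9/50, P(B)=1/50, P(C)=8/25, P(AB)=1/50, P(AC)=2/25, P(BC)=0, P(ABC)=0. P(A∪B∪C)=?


P(A∪B∪C) = P(A)+P(B)+P(C) - P(AB)-P(AC)-P(BC) + P(ABC)
= 9/50+1/50+8/25 - 1/50-2/25-0 + 0
= 21/50

21/50


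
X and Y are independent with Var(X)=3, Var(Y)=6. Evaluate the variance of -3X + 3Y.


Independence => Cov(X,Y)=0
Var(-3X + 3Y) = (-3)^2*Var(X) + 3^2*Var(Y)
= 9*3 + 9*6 = 81

81


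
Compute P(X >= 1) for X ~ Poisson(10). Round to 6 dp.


P(X>=1) = 1 - P(X<=0) = 1 - (e^(-10)*10^0/0!)
≈ 1 - 0.0000453999 = 0.9999546001
≈ 0.999955

0.999955


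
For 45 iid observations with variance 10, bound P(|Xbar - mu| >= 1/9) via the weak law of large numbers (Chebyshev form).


Var(Xbar) = Var(X)/n = 10/45
Chebyshev: P(|Xbar-mu| >= 1/9) <= Var(Xbar)/(1/9)^2 = (2/9)/(1/81) = 18
Bound exceeds 1, so trivial bound: 1

1


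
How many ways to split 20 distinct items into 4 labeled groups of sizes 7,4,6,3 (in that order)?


20! = 2432902008176640000
Denominator: 7!=5040 * 4!=24 * 6!=720 * 3!=6
Coefficient = 2432902008176640000 / 522547200 = 4655851200

4655851200


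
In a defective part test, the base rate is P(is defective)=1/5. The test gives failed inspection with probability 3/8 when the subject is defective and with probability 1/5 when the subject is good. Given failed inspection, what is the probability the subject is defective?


P(A) = P(A|B)P(B) + P(A|B')P(B') = 3/8*1/5 + 1/5*4/5 = 47/200
P(B|A) = P(A|B)P(B)/P(A) = (3/40)/(47/200) = 15/47

15/47


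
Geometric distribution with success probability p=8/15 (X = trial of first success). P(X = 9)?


P(X=9) = (1-p)^8 * p = (7/15)^8 * 8/15
= 5764801/2562890625 * 8/15 = 46118408/38443359375

46118408/38443359375


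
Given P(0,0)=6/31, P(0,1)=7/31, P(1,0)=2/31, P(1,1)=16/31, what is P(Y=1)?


P(Y=1) = P(0,1)+P(1,1) = 7/31 + 16/31 = 23/31

23/31


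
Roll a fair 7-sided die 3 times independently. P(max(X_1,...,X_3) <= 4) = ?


P(max <= 4) = P(all X_i <= 4) = (P(X_1 <= 4))^3
= (4/7)^3 = 64/343

64/343


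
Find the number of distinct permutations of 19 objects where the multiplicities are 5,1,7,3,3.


19! = 121645100408832000
Denominator: 5!=120 * 1!=1 * 7!=5040 * 3!=6 * 3!=6
Coefficient = 121645100408832000 / 21772800 = 5587021440

5587021440


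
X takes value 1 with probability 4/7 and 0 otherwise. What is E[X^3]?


For Bernoulli: X in {0,1}
E[X^3] = 0^3*(1-4/7) + 1^3*4/7 = 4/7

4/7


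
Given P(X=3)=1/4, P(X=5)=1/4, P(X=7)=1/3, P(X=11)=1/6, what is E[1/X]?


E[1/X] = sum(g(x)*P(x))
= 1/3*1/4 + 1/5*1/4 + 1/7*1/3 + 1/11*1/6
= 151/770

151/770


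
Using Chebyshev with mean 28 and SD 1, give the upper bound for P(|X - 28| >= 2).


k = 2/1 = 2
Chebyshev: P(|X-mu| >= k*sigma) <= 1/k^2 = 1/2^2 = 1/4

1/4


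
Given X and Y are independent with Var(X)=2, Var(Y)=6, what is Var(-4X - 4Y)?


Independence => Cov(X,Y)=0
Var(-4X - 4Y) = (-4)^2*Var(X) + (-4)^2*Var(Y)
= 16*2 + 16*6 = 128

128


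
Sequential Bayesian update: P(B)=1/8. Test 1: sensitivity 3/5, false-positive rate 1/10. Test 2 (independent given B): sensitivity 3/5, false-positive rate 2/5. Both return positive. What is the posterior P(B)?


After test 1: P(+) = 3/5*1/8 + 1/10*7/8 = 13/80
P(B|+) = (3/40)/(13/80) = 6/13
After test 2 (use post1 as new prior): P(+) = 3/5*6/13 + 2/5*7/13 = 32/65
P(B|+,+) = (18/65)/(32/65) = 9/16

9/16


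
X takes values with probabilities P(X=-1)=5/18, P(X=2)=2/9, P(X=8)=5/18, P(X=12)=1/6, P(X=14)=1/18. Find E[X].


E[X] = sum(x * P(x))
= -1*5/18 + 2*2/9 + 8*5/18 + 12*1/6 + 14*1/18
= 31/6

31/6


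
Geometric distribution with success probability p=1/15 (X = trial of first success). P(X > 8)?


P(X > 8) = P(first 8 trials all fail) = (1-p)^8 = (14/15)^8 = 1475789056/2562890625

1475789056/2562890625


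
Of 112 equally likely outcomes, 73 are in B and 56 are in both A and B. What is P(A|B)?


P(A|B) = P(A∩B)/P(B) = (56/112)/(73/112) = 56/73

56/73


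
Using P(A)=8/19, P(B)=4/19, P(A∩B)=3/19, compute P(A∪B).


P(A∪B) = P(A) + P(B) - P(A∩B)
= 8/19 + 4/19 - 3/19 = 9/19

9/19


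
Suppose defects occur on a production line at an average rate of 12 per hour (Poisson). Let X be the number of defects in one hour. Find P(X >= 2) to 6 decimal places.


P(X>=2) = 1 - P(X<=1) = 1 - (e^(-12)*12^0/0! + e^(-12)*12^1/1!)
≈ 1 - (0.0000061442 + 0.0000737305)
= 1 - 0.0000798747 = 0.9999201253
≈ 0.999920

0.999920


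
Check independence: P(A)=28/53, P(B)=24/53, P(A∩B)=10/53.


P(A)*P(B) = 28/53*24/53 = 672/2809
P(A∩B) = 10/53 != 672/2809, so not independent

No, A and B are not independent


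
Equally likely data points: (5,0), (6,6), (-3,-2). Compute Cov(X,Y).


E[X]=8/3, E[Y]=4/3, E[XY]=14
Cov(X,Y) = E[XY] - E[X]E[Y] = 14 - 8/3*4/3 = 94/9

94/9


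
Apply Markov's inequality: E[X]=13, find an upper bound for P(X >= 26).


Markov: P(X >= a) <= E[X]/a
P(X >= 26) <= 13/26 = 1/2

1/2


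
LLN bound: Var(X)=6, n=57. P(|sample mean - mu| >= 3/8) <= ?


Var(Xbar) = Var(X)/n = 6/57
Chebyshev: P(|Xbar-mu| >= 3/8) <= Var(Xbar)/(3/8)^2 = (2/19)/(9/64) = 128/171

128/171


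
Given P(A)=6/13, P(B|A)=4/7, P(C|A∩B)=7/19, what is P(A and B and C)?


P(A∩B∩C) = P(A) * P(B|A) * P(C|A∩B)
= 6/13 * 4/7 * 7/19
= 24/91 * 7/19 = 24/247

24/247


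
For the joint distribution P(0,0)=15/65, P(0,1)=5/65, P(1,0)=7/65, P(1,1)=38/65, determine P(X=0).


P(X=0) = P(0,0)+P(0,1) = 15/65 + 5/65 = 20/65 = 4/13

4/13


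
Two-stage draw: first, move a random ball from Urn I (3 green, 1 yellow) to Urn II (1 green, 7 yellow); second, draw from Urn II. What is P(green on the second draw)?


P(transfer green) = 3/4; P(transfer yellow) = 1/4
If green transferred: Urn II has 2 green of 9, so P(green|green moved) = 2/9
If yellow transferred: Urn II has 1 green of 9, so P(green|yellow moved) = 1/9
By total probability: P(green) = 3/4*2/9 + 1/4*1/9 = 7/36

7/36


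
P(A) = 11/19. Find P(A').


P(A') = 1 - P(A) = 1 - 11/19 = 8/19

8/19


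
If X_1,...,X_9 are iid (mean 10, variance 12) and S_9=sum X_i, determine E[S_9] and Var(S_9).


E[S_n] = n*mu = 9*10 = 90
Var(S_n) = n*sigma^2 = 9*12 = 108

E[S_9]=90, Var(S_9)=108


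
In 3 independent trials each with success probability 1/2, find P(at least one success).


P(at least one) = 1 - P(none)
P(none) = (1 - 1/2)^3 = (1/2)^3 = 1/8
P(at least one) = 1 - 1/8 = 7/8

7/8


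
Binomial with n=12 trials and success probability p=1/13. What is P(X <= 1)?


P(X<=1) = P(X=0) + P(X=1)
= 8916100448256/23298085122481 + 8916100448256/23298085122481
= 17832200896512/23298085122481

17832200896512/23298085122481


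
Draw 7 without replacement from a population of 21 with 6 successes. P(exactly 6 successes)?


P(X=6) = C(6,6)*C(15,1) / C(21,7)
= 1*15 / 116280
= 15/116280 = 1/7752

1/7752


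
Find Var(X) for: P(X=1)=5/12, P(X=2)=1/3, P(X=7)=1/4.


E[X] = 17/6, E[X^2] = 14
Var(X) = E[X^2] - (E[X])^2 = 14 - (17/6)^2 = 215/36

215/36


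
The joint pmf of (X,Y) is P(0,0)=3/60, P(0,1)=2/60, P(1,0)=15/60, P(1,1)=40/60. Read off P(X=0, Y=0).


Read from table: P(X=0, Y=0) = 3/60 = 1/20

1/20


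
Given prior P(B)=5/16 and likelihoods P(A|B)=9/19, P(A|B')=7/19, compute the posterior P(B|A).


P(A) = P(A|B)P(B) + P(A|B')P(B') = 9/19*5/16 + 7/19*11/16 = 61/152
P(B|A) = P(A|B)P(B)/P(A) = (45/304)/(61/152) = 45/122

45/122


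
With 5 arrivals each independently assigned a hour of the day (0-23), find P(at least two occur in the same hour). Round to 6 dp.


P(all different) = prod((24-i)/24 for i=0..4) = 0.640553
P(at least one match) = 1 - 0.640553 = 0.359447

0.359447


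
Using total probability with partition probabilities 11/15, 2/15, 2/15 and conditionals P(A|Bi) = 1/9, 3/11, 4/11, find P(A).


P(A) = P(A|B1)P(B1) + P(A|B2)P(B2) + P(A|B3)P(B3)
= 1/9*11/15 + 3/11*2/15 + 4/11*2/15
= 11/135 + 2/55 + 8/165 = 247/1485

247/1485


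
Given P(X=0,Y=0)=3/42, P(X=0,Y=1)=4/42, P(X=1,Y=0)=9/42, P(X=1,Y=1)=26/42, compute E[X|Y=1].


P(Y=1) = 30/42
E[X|Y=1] = (0*4 + 1*26)/30 = 26/30 = 13/15

13/15


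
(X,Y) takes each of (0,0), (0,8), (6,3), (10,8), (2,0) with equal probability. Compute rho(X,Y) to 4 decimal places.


Cov(X,Y) = 5.9200, Var(X) = 15.0400, Var(Y) = 12.9600
rho = Cov/(sqrt(VarX)*sqrt(VarY)) = 0.4240

0.4240


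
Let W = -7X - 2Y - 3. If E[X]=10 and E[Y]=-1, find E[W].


E[-7X - 2Y - 3] = -7*E[X] - 2*E[Y] - 3
= (-7)*(10) + (-2)*(-1) + (-3)
= -70 + 2 - 3 = -71

-71


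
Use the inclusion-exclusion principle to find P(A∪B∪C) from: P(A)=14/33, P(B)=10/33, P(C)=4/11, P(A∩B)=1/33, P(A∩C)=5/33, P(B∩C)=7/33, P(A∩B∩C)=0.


P(A∪B∪C) = P(A)+P(B)+P(C) - P(AB)-P(AC)-P(BC) + P(ABC)
= 14/33+10/33+4/11 - 1/33-5/33-7/33 + 0
= 23/33

23/33


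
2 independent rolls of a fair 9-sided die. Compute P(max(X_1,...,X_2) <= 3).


P(max <= 3) = P(all X_i <= 3) = (P(X_1 <= 3))^2
= (3/9)^2 = (1/3)^2 = 1/9

1/9


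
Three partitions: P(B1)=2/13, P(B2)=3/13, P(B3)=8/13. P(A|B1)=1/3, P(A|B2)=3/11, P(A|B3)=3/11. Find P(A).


P(A) = P(A|B1)P(B1) + P(A|B2)P(B2) + P(A|B3)P(B3)
= 1/3*2/13 + 3/11*3/13 + 3/11*8/13
= 2/39 + 9/143 + 24/143 = 11/39

11/39


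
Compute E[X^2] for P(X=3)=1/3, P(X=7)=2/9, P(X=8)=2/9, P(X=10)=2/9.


E[X^2] = sum(g(x)*P(x))
= 9*1/3 + 49*2/9 + 64*2/9 + 100*2/9
= 151/3

151/3


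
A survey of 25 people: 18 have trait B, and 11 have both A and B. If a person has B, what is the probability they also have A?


P(A|B) = P(A∩B)/P(B) = (11/25)/(18/25) = 11/18

11/18


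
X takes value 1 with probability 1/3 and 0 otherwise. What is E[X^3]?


For Bernoulli: X in {0,1}
E[X^3] = 0^3*(1-1/3) + 1^3*1/3 = 1/3

1/3


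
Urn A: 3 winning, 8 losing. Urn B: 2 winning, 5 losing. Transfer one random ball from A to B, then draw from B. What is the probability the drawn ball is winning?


P(transfer winning) = 3/11; P(transfer losing) = 8/11
If winning transferred: Urn II has 3 winning of 8, so P(winning|winning moved) = 3/8
If losing transferred: Urn II has 2 winning of 8, so P(winning|losing moved) = 1/4
By total probability: P(winning) = 3/11*3/8 + 8/11*1/4 = 25/88

25/88


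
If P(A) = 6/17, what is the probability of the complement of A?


P(A') = 1 - P(A) = 1 - 6/17 = 11/17

11/17


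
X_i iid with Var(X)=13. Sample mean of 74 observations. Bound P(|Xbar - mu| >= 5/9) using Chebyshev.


Var(Xbar) = Var(X)/n = 13/74
Chebyshev: P(|Xbar-mu| >= 5/9) <= Var(Xbar)/(5/9)^2 = (13/74)/(25/81) = 1053/1850

1053/1850


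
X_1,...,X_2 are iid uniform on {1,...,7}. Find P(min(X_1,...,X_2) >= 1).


P(min >= 1) = P(all X_i >= 1) = (P(X_1 >= 1))^2
= (7/7)^2 = 1^2 = 1

1


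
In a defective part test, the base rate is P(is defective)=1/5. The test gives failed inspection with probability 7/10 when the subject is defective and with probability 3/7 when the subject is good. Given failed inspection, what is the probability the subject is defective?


P(A) = P(A|B)P(B) + P(A|B')P(B') = 7/10*1/5 + 3/7*4/5 = 169/350
P(B|A) = P(A|B)P(B)/P(A) = (7/50)/(169/350) = 49/169

49/169


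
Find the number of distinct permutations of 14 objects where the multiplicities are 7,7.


14! = 87178291200
Denominator: 7!=5040 * 7!=5040
Coefficient = 87178291200 / 25401600 = 3432

3432


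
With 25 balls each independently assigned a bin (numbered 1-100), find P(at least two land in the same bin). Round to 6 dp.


P(all different) = prod((100-i)/100 for i=0..24) = 0.037618
P(at least one match) = 1 - 0.037618 = 0.962382

0.962382


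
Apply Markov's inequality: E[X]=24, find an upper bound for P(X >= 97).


Markov: P(X >= a) <= E[X]/a
P(X >= 97) <= 24/97

24/97


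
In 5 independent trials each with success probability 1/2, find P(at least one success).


P(at least one) = 1 - P(none)
P(none) = (1 - 1/2)^5 = (1/2)^5 = 1/32
P(at least one) = 1 - 1/32 = 31/32

31/32


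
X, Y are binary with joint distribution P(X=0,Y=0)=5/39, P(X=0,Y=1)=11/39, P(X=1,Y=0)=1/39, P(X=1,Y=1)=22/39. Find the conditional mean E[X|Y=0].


P(Y=0) = 6/39
E[X|Y=0] = (0*5 + 1*1)/6 = 1/6

1/6


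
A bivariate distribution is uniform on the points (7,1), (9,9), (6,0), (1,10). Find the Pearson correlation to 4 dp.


Cov(X,Y) = -4.2500, Var(X) = 8.6875, Var(Y) = 20.5000
rho = Cov/(sqrt(VarX)*sqrt(VarY)) = -0.3185

-0.3185


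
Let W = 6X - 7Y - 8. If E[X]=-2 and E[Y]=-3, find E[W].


E[6X - 7Y - 8] = 6*E[X] - 7*E[Y] - 8
= (6)*(-2) + (-7)*(-3) + (-8)
= -12 + 21 - 8 = 1

1


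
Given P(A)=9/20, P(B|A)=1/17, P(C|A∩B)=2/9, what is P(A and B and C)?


P(A∩B∩C) = P(A) * P(B|A) * P(C|A∩B)
= 9/20 * 1/17 * 2/9
= 9/340 * 2/9 = 1/170

1/170


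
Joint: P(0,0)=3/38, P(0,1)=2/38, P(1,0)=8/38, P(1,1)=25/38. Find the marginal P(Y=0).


P(Y=0) = P(0,0)+P(1,0) = 3/38 + 8/38 = 11/38

11/38


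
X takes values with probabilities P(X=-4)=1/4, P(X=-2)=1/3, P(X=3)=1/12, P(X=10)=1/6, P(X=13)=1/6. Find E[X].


E[X] = sum(x * P(x))
= -4*1/4 - 2*1/3 + 3*1/12 + 10*1/6 + 13*1/6
= 29/12

29/12


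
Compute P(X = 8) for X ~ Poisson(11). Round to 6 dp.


P(X=8) = e^(-11) * 11^8 / 8!
≈ 0.00001670170079 * 214358881 / 40320
≈ 0.088794

0.088794


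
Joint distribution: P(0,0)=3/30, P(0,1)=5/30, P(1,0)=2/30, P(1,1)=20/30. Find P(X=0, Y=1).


Read from table: P(X=0, Y=1) = 5/30 = 1/6

1/6


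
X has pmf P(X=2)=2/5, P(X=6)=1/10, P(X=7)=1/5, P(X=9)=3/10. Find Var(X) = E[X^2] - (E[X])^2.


E[X] = 11/2, E[X^2] = 393/10
Var(X) = E[X^2] - (E[X])^2 = 393/10 - (11/2)^2 = 181/20

181/20


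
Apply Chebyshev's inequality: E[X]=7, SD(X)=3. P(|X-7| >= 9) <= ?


k = 9/3 = 3
Chebyshev: P(|X-mu| >= k*sigma) <= 1/k^2 = 1/3^2 = 1/9

1/9


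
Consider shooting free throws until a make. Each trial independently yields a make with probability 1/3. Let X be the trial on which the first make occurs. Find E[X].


For geometric (trials until first success), E[X] = 1/p = 1/(1/3) = 3

3


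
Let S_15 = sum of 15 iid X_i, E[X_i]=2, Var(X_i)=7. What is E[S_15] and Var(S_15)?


E[S_n] = n*mu = 15*2 = 30
Var(S_n) = n*sigma^2 = 15*7 = 105

E[S_15]=30, Var(S_15)=105


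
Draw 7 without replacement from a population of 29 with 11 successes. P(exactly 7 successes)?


P(X=7) = C(11,7)*C(18,0) / C(29,7)
= 330*1 / 1560780
= 330/1560780 = 11/52026

11/52026


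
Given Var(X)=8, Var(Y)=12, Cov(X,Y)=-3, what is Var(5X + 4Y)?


Var(5X + 4Y) = 5^2*Var(X) + 4^2*Var(Y) + 2*5*4*Cov(X,Y)
= 25*8 + 16*12 + 40*(-3)
= 200 + 192 - 120 = 272

272


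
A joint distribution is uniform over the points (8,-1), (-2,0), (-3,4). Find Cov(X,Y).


E[X]=1, E[Y]=1, E[XY]=-20/3
Cov(X,Y) = E[XY] - E[X]E[Y] = -20/3 - 1*1 = -23/3

-23/3


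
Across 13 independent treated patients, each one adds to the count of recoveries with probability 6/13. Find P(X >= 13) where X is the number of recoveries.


P(X>=13) = P(X=13)
= 13060694016/302875106592253
= 13060694016/302875106592253

13060694016/302875106592253


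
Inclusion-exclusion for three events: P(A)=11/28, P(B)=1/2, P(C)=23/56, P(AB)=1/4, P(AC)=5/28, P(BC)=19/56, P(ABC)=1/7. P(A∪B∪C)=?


P(A∪B∪C) = P(A)+P(B)+P(C) - P(AB)-P(AC)-P(BC) + P(ABC)
= 11/28+1/2+23/56 - 1/4-5/28-19/56 + 1/7
= 19/28

19/28


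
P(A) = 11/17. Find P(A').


P(A') = 1 - P(A) = 1 - 11/17 = 6/17

6/17


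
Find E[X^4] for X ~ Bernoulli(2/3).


For Bernoulli: X in {0,1}
E[X^4] = 0^4*(1-2/3) + 1^4*2/3 = 2/3

2/3


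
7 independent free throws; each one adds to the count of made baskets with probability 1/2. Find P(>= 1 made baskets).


P(at least one) = 1 - P(none)
P(none) = (1 - 1/2)^7 = (1/2)^7 = 1/128
P(at least one) = 1 - 1/128 = 127/128

127/128


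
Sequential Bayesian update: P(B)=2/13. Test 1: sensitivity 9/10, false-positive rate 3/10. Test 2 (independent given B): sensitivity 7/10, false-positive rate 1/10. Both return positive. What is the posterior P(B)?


After test 1: P(+) = 9/10*2/13 + 3/10*11/13 = 51/130
P(B|+) = (9/65)/(51/130) = 6/17
After test 2 (use post1 as new prior): P(+) = 7/10*6/17 + 1/10*11/17 = 53/170
P(B|+,+) = (21/85)/(53/170) = 42/53

42/53


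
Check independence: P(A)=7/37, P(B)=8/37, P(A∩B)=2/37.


P(A)*P(B) = 7/37*8/37 = 56/1369
P(A∩B) = 2/37 != 56/1369, so not independent

No, A and B are not independent


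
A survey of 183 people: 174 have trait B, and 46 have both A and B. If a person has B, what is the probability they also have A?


P(A|B) = P(A∩B)/P(B) = (46/183)/(174/183) = 46/174 = 23/87

23/87


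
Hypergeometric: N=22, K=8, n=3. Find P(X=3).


P(X=3) = C(8,3)*C(14,0) / C(22,3)
= 56*1 / 1540
= 56/1540 = 2/55

2/55


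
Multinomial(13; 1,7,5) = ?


13! = 6227020800
Denominator: 1!=1 * 7!=5040 * 5!=120
Coefficient = 6227020800 / 604800 = 10296

10296


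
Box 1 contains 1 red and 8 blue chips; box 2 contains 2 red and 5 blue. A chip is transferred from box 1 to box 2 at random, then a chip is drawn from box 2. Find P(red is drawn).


P(transfer red) = 1/9; P(transfer blue) = 8/9
If red transferred: Urn II has 3 red of 8, so P(red|red moved) = 3/8
If blue transferred: Urn II has 2 red of 8, so P(red|blue moved) = 1/4
By total probability: P(red) = 1/9*3/8 + 8/9*1/4 = 19/72

19/72


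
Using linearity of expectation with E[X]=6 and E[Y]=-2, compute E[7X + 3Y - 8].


E[7X + 3Y - 8] = 7*E[X] + 3*E[Y] - 8
= (7)*(6) + (3)*(-2) + (-8)
= 42 - 6 - 8 = 28

28


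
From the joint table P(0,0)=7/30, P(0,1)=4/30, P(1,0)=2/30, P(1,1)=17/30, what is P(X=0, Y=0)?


Read from table: P(X=0, Y=0) = 7/30

7/30


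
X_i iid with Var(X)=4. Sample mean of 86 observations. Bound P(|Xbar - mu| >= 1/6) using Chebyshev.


Var(Xbar) = Var(X)/n = 4/86
Chebyshev: P(|Xbar-mu| >= 1/6) <= Var(Xbar)/(1/6)^2 = (2/43)/(1/36) = 72/43
Bound exceeds 1, so trivial bound: 1

1


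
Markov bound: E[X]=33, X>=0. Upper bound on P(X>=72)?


Markov: P(X >= a) <= E[X]/a
P(X >= 72) <= 33/72 = 11/24

11/24


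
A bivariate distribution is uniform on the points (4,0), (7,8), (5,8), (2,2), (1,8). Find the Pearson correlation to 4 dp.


Cov(X,Y) = 1.8400, Var(X) = 4.5600, Var(Y) = 12.1600
rho = Cov/(sqrt(VarX)*sqrt(VarY)) = 0.2471

0.2471


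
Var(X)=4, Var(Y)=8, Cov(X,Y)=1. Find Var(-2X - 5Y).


Var(-2X - 5Y) = (-2)^2*Var(X) + (-5)^2*Var(Y) + 2*(-2)*(-5)*Cov(X,Y)
= 4*4 + 25*8 + 20*1
= 16 + 200 + 20 = 236

236


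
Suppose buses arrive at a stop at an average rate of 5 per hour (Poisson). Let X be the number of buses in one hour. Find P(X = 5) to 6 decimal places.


P(X=5) = e^(-5) * 5^5 / 5!
≈ 0.006737946999 * 3125 / 120
≈ 0.175467

0.175467


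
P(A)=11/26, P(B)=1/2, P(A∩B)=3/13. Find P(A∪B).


P(A∪B) = P(A) + P(B) - P(A∩B)
= 11/26 + 1/2 - 3/13 = 9/13

9/13


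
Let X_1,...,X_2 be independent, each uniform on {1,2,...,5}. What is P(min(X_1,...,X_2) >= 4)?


P(min >= 4) = P(all X_i >= 4) = (P(X_1 >= 4))^2
= (2/5)^2 = 4/25

4/25


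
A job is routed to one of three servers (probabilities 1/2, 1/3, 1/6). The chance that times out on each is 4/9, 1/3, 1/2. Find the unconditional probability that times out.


P(A) = P(A|B1)P(B1) + P(A|B2)P(B2) + P(A|B3)P(B3)
= 4/9*1/2 + 1/3*1/3 + 1/2*1/6
= 2/9 + 1/9 + 1/12 = 5/12

5/12


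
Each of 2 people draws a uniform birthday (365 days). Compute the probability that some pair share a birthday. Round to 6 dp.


P(all different) = prod((365-i)/365 for i=0..1) = 0.997260
P(at least one match) = 1 - 0.997260 = 0.002740

0.002740


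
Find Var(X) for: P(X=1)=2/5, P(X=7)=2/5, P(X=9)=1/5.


E[X] = 5, E[X^2] = 181/5
Var(X) = E[X^2] - (E[X])^2 = 181/5 - (5)^2 = 56/5

56/5


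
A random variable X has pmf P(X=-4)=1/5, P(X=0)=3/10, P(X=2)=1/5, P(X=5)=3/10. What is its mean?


E[X] = sum(x * P(x))
= -4*1/5 + 0*3/10 + 2*1/5 + 5*3/10
= 11/10

11/10


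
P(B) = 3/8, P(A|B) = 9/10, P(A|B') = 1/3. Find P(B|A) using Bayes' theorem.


P(A) = P(A|B)P(B) + P(A|B')P(B') = 9/10*3/8 + 1/3*5/8 = 131/240
P(B|A) = P(A|B)P(B)/P(A) = (27/80)/(131/240) = 81/131

81/131


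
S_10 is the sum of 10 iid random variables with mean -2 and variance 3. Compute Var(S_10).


By independence, Var(S_n) = n*Var(X_1) = 10*3 = 30

30


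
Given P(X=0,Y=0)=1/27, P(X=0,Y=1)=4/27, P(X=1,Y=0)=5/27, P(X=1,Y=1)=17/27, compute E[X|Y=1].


P(Y=1) = 21/27
E[X|Y=1] = (0*4 + 1*17)/21 = 17/21

17/21


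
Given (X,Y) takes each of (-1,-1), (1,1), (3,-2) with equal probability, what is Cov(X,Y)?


E[X]=1, E[Y]=-2/3, E[XY]=-4/3
Cov(X,Y) = E[XY] - E[X]E[Y] = -4/3 - 1*-2/3 = -2/3

-2/3


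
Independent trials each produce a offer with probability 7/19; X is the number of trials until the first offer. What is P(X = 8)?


P(X=8) = (1-p)^7 * p = (12/19)^7 * 7/19
= 35831808/893871739 * 7/19 = 250822656/16983563041

250822656/16983563041


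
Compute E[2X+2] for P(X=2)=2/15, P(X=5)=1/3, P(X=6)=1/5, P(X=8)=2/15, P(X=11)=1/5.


E[2X+2] = sum(g(x)*P(x))
= 6*2/15 + 12*1/3 + 14*1/5 + 18*2/15 + 24*1/5
= 74/5

74/5


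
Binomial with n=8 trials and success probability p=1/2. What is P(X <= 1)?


P(X<=1) = P(X=0) + P(X=1)
= 1/256 + 1/32
= 9/256

9/256


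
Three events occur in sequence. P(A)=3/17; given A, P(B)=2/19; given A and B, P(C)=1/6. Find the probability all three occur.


P(A∩B∩C) = P(A) * P(B|A) * P(C|A∩B)
= 3/17 * 2/19 * 1/6
= 6/323 * 1/6 = 1/323

1/323


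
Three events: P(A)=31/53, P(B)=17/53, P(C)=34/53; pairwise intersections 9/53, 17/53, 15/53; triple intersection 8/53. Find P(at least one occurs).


P(A∪B∪C) = P(A)+P(B)+P(C) - P(AB)-P(AC)-P(BC) + P(ABC)
= 31/53+17/53+34/53 - 9/53-17/53-15/53 + 8/53
= 49/53

49/53


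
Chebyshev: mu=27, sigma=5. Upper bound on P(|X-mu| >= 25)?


k = 25/5 = 5
Chebyshev: P(|X-mu| >= k*sigma) <= 1/k^2 = 1/5^2 = 1/25

1/25


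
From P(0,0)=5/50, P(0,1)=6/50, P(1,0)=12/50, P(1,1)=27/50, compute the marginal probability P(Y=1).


P(Y=1) = P(0,1)+P(1,1) = 6/50 + 27/50 = 33/50

33/50


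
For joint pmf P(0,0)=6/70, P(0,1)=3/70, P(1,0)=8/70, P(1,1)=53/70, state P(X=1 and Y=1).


Read from table: P(X=1, Y=1) = 53/70

53/70


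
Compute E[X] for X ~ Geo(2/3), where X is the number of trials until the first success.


For geometric (trials until first success), E[X] = 1/p = 1/(2/3) = 3/2

3/2


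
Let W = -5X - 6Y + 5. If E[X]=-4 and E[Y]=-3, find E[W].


E[-5X - 6Y + 5] = -5*E[X] - 6*E[Y] + 5
= (-5)*(-4) + (-6)*(-3) + (5)
= 20 + 18 + 5 = 43

43


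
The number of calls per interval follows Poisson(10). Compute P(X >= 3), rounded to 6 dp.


P(X>=3) = 1 - P(X<=2) = 1 - (e^(-10)*10^0/0! + e^(-10)*10^1/1! + e^(-10)*10^2/2!)
≈ 1 - (0.0000453999 + 0.0004539993 + 0.0022699965)
= 1 - 0.0027693957 = 0.9972306043
≈ 0.997231

0.997231


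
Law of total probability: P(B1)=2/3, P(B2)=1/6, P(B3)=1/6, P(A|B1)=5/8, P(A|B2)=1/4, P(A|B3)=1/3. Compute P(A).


P(A) = P(A|B1)P(B1) + P(A|B2)P(B2) + P(A|B3)P(B3)
= 5/8*2/3 + 1/4*1/6 + 1/3*1/6
= 5/12 + 1/24 + 1/18 = 37/72

37/72


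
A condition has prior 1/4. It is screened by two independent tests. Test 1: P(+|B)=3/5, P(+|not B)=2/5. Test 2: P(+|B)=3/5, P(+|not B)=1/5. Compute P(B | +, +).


After test 1: P(+) = 3/5*1/4 + 2/5*3/4 = 9/20
P(B|+) = (3/20)/(9/20) = 1/3
After test 2 (use post1 as new prior): P(+) = 3/5*1/3 + 1/5*2/3 = 1/3
P(B|+,+) = (1/5)/(1/3) = 3/5

3/5


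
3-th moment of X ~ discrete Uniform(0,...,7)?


E[X^3] = (1/8) * sum(x^3 for x=0..7)
= 784/8 = 98

98


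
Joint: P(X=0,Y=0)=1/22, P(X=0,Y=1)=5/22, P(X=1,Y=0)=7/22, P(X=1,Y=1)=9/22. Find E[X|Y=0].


P(Y=0) = 8/22
E[X|Y=0] = (0*1 + 1*7)/8 = 7/8

7/8


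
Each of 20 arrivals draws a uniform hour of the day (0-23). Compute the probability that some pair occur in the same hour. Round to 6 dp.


P(all different) = prod((24-i)/24 for i=0..19) = 0.000006
P(at least one match) = 1 - 0.000006 = 0.999994

0.999994


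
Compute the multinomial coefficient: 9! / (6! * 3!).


9! = 362880
Denominator: 6!=720 * 3!=6
Coefficient = 362880 / 4320 = 84

84


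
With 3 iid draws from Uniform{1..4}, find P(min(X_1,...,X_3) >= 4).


P(min >= 4) = P(all X_i >= 4) = (P(X_1 >= 4))^3
= (1/4)^3 = 1/64

1/64


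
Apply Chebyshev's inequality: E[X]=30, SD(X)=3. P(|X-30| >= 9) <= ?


k = 9/3 = 3
Chebyshev: P(|X-mu| >= k*sigma) <= 1/k^2 = 1/3^2 = 1/9

1/9


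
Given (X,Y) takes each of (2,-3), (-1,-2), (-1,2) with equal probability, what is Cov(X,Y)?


E[X]=0, E[Y]=-1, E[XY]=-2
Cov(X,Y) = E[XY] - E[X]E[Y] = -2 - 0*-1 = -2

-2


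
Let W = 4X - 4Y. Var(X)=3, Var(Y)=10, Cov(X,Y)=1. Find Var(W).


Var(4X - 4Y) = 4^2*Var(X) + (-4)^2*Var(Y) + 2*4*(-4)*Cov(X,Y)
= 16*3 + 16*10 - 32*1
= 48 + 160 - 32 = 176

176


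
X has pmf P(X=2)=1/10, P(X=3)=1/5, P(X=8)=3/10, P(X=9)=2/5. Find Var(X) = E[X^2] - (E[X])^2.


E[X] = 34/5, E[X^2] = 269/5
Var(X) = E[X^2] - (E[X])^2 = 269/5 - (34/5)^2 = 189/25

189/25


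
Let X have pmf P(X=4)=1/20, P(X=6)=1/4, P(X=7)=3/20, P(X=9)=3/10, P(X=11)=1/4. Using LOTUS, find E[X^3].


E[X^3] = sum(g(x)*P(x))
= 64*1/20 + 216*1/4 + 343*3/20 + 729*3/10 + 1331*1/4
= 6601/10

6601/10


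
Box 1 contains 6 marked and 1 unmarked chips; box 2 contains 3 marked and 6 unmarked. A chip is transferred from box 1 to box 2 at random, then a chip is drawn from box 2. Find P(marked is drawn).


P(transfer marked) = 6/7; P(transfer unmarked) = 1/7
If marked transferred: Urn II has 4 marked of 10, so P(marked|marked moved) = 2/5
If unmarked transferred: Urn II has 3 marked of 10, so P(marked|unmarked moved) = 3/10
By total probability: P(marked) = 6/7*2/5 + 1/7*3/10 = 27/70

27/70


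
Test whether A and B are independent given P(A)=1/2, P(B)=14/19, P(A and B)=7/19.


P(A)*P(B) = 1/2*14/19 = 7/19
P(A∩B) = 7/19, which equals P(A)P(B), so independent

Yes, A and B are independent


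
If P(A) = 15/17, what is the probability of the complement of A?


P(A') = 1 - P(A) = 1 - 15/17 = 2/17

2/17


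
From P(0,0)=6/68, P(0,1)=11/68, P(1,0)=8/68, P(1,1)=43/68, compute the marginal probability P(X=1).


P(X=1) = P(1,0)+P(1,1) = 8/68 + 43/68 = 51/68 = 3/4

3/4


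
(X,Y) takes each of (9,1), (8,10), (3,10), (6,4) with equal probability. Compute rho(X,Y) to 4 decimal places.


Cov(X,Y) = -4.8750, Var(X) = 5.2500, Var(Y) = 15.1875
rho = Cov/(sqrt(VarX)*sqrt(VarY)) = -0.5459

-0.5459


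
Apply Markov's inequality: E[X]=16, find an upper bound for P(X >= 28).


Markov: P(X >= a) <= E[X]/a
P(X >= 28) <= 16/28 = 4/7

4/7


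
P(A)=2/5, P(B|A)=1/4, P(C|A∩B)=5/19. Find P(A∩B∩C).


P(A∩B∩C) = P(A) * P(B|A) * P(C|A∩B)
= 2/5 * 1/4 * 5/19
= 1/10 * 5/19 = 1/38

1/38


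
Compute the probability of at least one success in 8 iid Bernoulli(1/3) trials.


P(at least one) = 1 - P(none)
P(none) = (1 - 1/3)^8 = (2/3)^8 = 256/6561
P(at least one) = 1 - 256/6561 = 6305/6561

6305/6561


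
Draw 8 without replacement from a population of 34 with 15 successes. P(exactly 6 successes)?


P(X=6) = C(15,6)*C(19,2) / C(34,8)
= 5005*171 / 18156204
= 855855/18156204 = 8645/183396

8645/183396


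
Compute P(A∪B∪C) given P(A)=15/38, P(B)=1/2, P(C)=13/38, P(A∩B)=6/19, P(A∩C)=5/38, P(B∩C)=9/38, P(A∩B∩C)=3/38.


P(A∪B∪C) = P(A)+P(B)+P(C) - P(AB)-P(AC)-P(BC) + P(ABC)
= 15/38+1/2+13/38 - 6/19-5/38-9/38 + 3/38
= 12/19

12/19


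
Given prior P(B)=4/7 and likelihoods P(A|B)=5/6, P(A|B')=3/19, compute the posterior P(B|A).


P(A) = P(A|B)P(B) + P(A|B')P(B') = 5/6*4/7 + 3/19*3/7 = 31/57
P(B|A) = P(A|B)P(B)/P(A) = (10/21)/(31/57) = 190/217

190/217


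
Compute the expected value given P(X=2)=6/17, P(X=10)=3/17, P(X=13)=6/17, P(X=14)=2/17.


E[X] = sum(x * P(x))
= 2*6/17 + 10*3/17 + 13*6/17 + 14*2/17
= 148/17

148/17


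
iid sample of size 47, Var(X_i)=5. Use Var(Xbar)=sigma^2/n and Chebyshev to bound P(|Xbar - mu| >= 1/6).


Var(Xbar) = Var(X)/n = 5/47
Chebyshev: P(|Xbar-mu| >= 1/6) <= Var(Xbar)/(1/6)^2 = (5/47)/(1/36) = 180/47
Bound exceeds 1, so trivial bound: 1

1


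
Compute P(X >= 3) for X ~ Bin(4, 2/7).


P(X>=3) = P(X=3) + P(X=4)
= 160/2401 + 16/2401
= 176/2401

176/2401


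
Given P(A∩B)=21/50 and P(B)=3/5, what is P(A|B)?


P(A|B) = P(A∩B)/P(B) = (84/200)/(120/200) = 84/120 = 7/10

7/10


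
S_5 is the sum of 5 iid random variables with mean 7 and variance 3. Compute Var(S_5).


By independence, Var(S_n) = n*Var(X_1) = 5*3 = 15

15


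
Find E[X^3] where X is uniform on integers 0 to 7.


E[X^3] = (1/8) * sum(x^3 for x=0..7)
= 784/8 = 98

98


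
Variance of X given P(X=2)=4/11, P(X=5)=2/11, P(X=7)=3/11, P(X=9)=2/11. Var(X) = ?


E[X] = 57/11, E[X^2] = 375/11
Var(X) = E[X^2] - (E[X])^2 = 375/11 - (57/11)^2 = 876/121

876/121


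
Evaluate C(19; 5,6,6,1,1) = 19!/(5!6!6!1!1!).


19! = 121645100408832000
Denominator: 5!=120 * 6!=720 * 6!=720 * 1!=1 * 1!=1
Coefficient = 121645100408832000 / 62208000 = 1955457504

1955457504


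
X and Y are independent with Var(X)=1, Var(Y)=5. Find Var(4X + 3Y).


Independence => Cov(X,Y)=0
Var(4X + 3Y) = 4^2*Var(X) + 3^2*Var(Y)
= 16*1 + 9*5 = 61

61


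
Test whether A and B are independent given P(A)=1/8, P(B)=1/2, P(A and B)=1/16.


P(A)*P(B) = 1/8*1/2 = 1/16
P(A∩B) = 1/16, which equals P(A)P(B), so independent

Yes, A and B are independent


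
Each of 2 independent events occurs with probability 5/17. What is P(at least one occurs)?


P(at least one) = 1 - P(none)
P(none) = (1 - 5/17)^2 = (12/17)^2 = 144/289
P(at least one) = 1 - 144/289 = 145/289

145/289


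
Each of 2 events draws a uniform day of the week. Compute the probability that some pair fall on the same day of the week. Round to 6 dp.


P(all different) = prod((7-i)/7 for i=0..1) = 0.857143
P(at least one match) = 1 - 0.857143 = 0.142857

0.142857


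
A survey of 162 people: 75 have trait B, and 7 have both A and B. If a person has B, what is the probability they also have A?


P(A|B) = P(A∩B)/P(B) = (7/162)/(75/162) = 7/75

7/75


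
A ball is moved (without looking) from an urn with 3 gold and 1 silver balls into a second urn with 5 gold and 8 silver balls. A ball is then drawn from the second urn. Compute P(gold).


P(transfer gold) = 3/4; P(transfer silver) = 1/4
If gold transferred: Urn II has 6 gold of 14, so P(gold|gold moved) = 3/7
If silver transferred: Urn II has 5 gold of 14, so P(gold|silver moved) = 5/14
By total probability: P(gold) = 3/4*3/7 + 1/4*5/14 = 23/56

23/56


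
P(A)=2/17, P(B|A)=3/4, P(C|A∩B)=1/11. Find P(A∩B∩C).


P(A∩B∩C) = P(A) * P(B|A) * P(C|A∩B)
= 2/17 * 3/4 * 1/11
= 3/34 * 1/11 = 3/374

3/374


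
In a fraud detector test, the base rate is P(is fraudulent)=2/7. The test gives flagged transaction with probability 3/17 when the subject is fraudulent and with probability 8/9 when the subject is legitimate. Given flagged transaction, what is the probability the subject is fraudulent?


P(A) = P(A|B)P(B) + P(A|B')P(B') = 3/17*2/7 + 8/9*5/7 = 734/1071
P(B|A) = P(A|B)P(B)/P(A) = (6/119)/(734/1071) = 27/367

27/367


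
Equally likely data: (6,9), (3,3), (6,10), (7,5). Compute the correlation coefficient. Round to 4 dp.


Cov(X,Y) = 2.3750, Var(X) = 2.2500, Var(Y) = 8.1875
rho = Cov/(sqrt(VarX)*sqrt(VarY)) = 0.5533

0.5533


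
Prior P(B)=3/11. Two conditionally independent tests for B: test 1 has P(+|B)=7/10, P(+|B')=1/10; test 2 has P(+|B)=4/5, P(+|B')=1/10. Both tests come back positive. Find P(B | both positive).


After test 1: P(+) = 7/10*3/11 + 1/10*8/11 = 29/110
P(B|+) = (21/110)/(29/110) = 21/29
After test 2 (use post1 as new prior): P(+) = 4/5*21/29 + 1/10*8/29 = 88/145
P(B|+,+) = (84/145)/(88/145) = 21/22

21/22


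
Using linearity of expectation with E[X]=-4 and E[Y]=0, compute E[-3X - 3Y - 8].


E[-3X - 3Y - 8] = -3*E[X] - 3*E[Y] - 8
= (-3)*(-4) + (-3)*(0) + (-8)
= 12 + 0 - 8 = 4

4


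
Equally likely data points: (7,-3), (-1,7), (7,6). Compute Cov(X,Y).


E[X]=13/3, E[Y]=10/3, E[XY]=14/3
Cov(X,Y) = E[XY] - E[X]E[Y] = 14/3 - 13/3*10/3 = -88/9

-88/9


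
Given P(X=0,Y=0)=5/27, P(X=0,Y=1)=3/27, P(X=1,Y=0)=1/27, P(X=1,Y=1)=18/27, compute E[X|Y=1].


P(Y=1) = 21/27
E[X|Y=1] = (0*3 + 1*18)/21 = 18/21 = 6/7

6/7


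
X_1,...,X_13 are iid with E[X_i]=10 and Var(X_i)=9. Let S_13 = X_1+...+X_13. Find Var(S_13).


By independence, Var(S_n) = n*Var(X_1) = 13*9 = 117

117


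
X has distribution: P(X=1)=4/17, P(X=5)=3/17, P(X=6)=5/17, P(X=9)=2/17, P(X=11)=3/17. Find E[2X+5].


E[2X+5] = sum(g(x)*P(x))
= 7*4/17 + 15*3/17 + 17*5/17 + 23*2/17 + 27*3/17
= 285/17

285/17
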